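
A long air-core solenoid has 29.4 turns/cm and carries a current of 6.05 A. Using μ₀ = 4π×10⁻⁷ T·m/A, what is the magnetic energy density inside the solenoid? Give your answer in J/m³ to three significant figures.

u ≈ 199 J/m³

B = μ₀nI = (4π×10⁻⁷)(2.940×10^3)(6.05) = 2.235×10^-2 T.
u = B²/(2μ₀) = (2.235×10^-2)²/(2×4π×10⁻⁷) = 198.8 J/m³.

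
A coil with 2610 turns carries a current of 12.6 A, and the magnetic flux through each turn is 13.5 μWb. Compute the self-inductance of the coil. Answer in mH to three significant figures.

L ≈ 2.80 mH

Self-inductance is defined by L = NΦ_B/I (flux linkage over current).
L = (2610)(1.350×10^-5 Wb)/(12.6 A) = 2.796×10^-3 H.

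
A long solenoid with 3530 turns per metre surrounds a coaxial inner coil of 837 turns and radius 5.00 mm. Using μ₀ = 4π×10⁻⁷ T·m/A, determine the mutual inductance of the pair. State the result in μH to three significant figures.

M ≈ 292 μH

The outer solenoid produces a uniform field B₁ = μ₀n₁I₁ across the inner coil,
so the flux linkage is N₂Φ = N₂B₁A₂ = μ₀n₁N₂A₂·I₁, giving M = μ₀n₁N₂A₂.
A₂ = πr² = π(5.000×10^-3 m)² = 7.854×10^-5 m².
M = (4π×10⁻⁷)(3530)(837)(7.854×10^-5) = 2.916×10^-4 H.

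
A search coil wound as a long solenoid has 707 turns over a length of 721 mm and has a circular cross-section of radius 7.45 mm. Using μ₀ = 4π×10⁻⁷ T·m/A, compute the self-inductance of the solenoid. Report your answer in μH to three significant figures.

L ≈ 152 μH

A = πr² = π(7.450×10^-3 m)² = 1.744×10^-4 m².
For a long solenoid, L = μ₀N²A/ℓ.
L = (4π×10⁻⁷)(707)²(1.744×10^-4)/(0.721 m) = 1.519×10^-4 H.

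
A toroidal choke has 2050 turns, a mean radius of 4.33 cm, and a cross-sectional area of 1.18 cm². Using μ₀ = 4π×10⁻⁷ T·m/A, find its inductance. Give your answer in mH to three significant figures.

L ≈ 2.29 mH

For a thin toroid, L = μ₀N²A/(2πR).
L = (4π×10⁻⁷)(2050)²(1.180×10^-4) / (2π×4.330×10^-2 m) = 2.291×10^-3 H.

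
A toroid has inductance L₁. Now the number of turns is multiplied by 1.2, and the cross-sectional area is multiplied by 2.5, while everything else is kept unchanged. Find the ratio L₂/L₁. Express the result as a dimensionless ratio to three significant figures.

For a toroid, L ∝ μᵣN²A/R.
L₂/L₁ = (1.2)^2 × (2.5) = 3.60.

L₂/L₁ = 3.60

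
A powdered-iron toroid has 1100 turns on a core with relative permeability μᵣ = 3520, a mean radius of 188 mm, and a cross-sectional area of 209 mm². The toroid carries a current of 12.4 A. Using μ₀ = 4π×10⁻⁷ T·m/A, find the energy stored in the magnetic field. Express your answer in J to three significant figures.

L = μ₀μᵣN²A/(2πR) = (4π×10⁻⁷)(3520)(1100)²(2.090×10^-4)/(2π×0.188) = 0.947 H.
U = ½LI² = ½(0.947)(12.4)² = 72.8 J.

U ≈ 72.8 J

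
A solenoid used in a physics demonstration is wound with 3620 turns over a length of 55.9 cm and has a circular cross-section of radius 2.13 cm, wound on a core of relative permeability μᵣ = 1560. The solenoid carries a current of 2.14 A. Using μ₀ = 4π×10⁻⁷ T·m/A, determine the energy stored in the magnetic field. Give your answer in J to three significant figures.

U ≈ 150 J

A = πr² = π(2.130×10^-2 m)² = 1.425×10^-3 m².
L = μ₀μᵣN²A/ℓ = (4π×10⁻⁷)(1560)(3620)²(1.425×10^-3)/(0.559) = 65.5 H.
U = ½LI² = ½(65.5)(2.14)² = 150 J.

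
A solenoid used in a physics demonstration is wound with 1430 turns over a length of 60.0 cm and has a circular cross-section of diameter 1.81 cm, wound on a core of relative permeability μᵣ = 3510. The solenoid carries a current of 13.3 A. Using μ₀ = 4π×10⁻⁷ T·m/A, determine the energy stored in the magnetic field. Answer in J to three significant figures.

A = π(d/2)² = π(9.050×10^-3 m)² = 2.573×10^-4 m².
L = μ₀μᵣN²A/ℓ = (4π×10⁻⁷)(3510)(1430)²(2.573×10^-4)/(0.6) = 3.868 H.
U = ½LI² = ½(3.868)(13.3)² = 342.1 J.

U ≈ 342 J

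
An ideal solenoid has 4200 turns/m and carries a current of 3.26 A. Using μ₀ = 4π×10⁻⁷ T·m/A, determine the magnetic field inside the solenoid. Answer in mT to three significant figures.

Inside a long solenoid, B = μ₀nI.
B = (4π×10⁻⁷)(4.200×10^3 m⁻¹)(3.26 A) = 1.721×10^-2 T.

B ≈ 17.2 mT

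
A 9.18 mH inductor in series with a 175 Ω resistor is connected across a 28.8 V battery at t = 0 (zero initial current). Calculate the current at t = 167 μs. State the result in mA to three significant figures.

τ = L/R = 9.180×10^-3/175 = 5.246×10^-5 s; final current I_∞ = ε/R = 28.8/175 = 0.1646 A.
I(t) = I_∞(1 − e^(−t/τ)) with t/τ = 3.184.
I = (0.1646)(1 − e^(−3.184)) = 0.1578 A.

I ≈ 158 mA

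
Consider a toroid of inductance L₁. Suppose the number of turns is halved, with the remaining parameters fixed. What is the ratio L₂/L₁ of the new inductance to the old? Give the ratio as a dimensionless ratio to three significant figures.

For a toroid, L ∝ μᵣN²A/R.
L₂/L₁ = (0.5)^2 = 0.250.

L₂/L₁ = 0.250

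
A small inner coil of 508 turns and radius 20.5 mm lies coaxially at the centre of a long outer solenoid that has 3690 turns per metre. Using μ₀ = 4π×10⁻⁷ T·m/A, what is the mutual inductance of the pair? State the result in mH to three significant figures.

M ≈ 3.11 mH

The outer solenoid produces a uniform field B₁ = μ₀n₁I₁ across the inner coil,
so the flux linkage is N₂Φ = N₂B₁A₂ = μ₀n₁N₂A₂·I₁, giving M = μ₀n₁N₂A₂.
A₂ = πr² = π(2.050×10^-2 m)² = 1.320×10^-3 m².
M = (4π×10⁻⁷)(3690)(508)(1.320×10^-3) = 3.110×10^-3 H.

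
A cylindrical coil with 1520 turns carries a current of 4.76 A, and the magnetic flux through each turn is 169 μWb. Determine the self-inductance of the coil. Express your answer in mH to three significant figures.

Self-inductance is defined by L = NΦ_B/I (flux linkage over current).
L = (1520)(1.690×10^-4 Wb)/(4.76 A) = 5.397×10^-2 H.

L ≈ 54.0 mH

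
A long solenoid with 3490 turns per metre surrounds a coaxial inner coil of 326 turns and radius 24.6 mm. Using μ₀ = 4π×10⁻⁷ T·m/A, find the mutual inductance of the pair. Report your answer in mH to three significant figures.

M ≈ 2.72 mH

The outer solenoid produces a uniform field B₁ = μ₀n₁I₁ across the inner coil,
so the flux linkage is N₂Φ = N₂B₁A₂ = μ₀n₁N₂A₂·I₁, giving M = μ₀n₁N₂A₂.
A₂ = πr² = π(2.460×10^-2 m)² = 1.901×10^-3 m².
M = (4π×10⁻⁷)(3490)(326)(1.901×10^-3) = 2.718×10^-3 H.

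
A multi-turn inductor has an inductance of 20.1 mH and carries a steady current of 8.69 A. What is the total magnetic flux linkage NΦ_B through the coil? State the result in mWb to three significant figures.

NΦ_B ≈ 175 mWb

From L = NΦ_B/I, the flux linkage is NΦ_B = LI.
NΦ_B = (2.010×10^-2 H)(8.69 A) = 0.1747 Wb.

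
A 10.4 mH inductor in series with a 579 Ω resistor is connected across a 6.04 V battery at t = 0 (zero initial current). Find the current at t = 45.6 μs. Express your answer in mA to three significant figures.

τ = L/R = 1.040×10^-2/579 = 1.796×10^-5 s; final current I_∞ = ε/R = 6.04/579 = 1.043×10^-2 A.
I(t) = I_∞(1 − e^(−t/τ)) with t/τ = 2.539.
I = (1.043×10^-2)(1 − e^(−2.539)) = 9.608×10^-3 A.

I ≈ 9.61 mA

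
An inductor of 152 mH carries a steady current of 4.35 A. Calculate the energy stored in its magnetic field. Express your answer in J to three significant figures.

Stored magnetic energy: U = ½LI².
U = ½(0.152 H)(4.35 A)² = 1.438 J.

U ≈ 1.44 J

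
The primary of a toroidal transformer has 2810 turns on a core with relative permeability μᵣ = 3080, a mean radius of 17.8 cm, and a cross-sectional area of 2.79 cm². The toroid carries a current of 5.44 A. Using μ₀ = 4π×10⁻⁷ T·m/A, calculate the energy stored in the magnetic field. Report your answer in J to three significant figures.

U ≈ 113 J

L = μ₀μᵣN²A/(2πR) = (4π×10⁻⁷)(3080)(2810)²(2.790×10^-4)/(2π×0.178) = 7.624 H.
U = ½LI² = ½(7.624)(5.44)² = 112.8 J.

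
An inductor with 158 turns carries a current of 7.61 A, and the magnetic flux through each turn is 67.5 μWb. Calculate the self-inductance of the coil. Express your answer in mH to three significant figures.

Self-inductance is defined by L = NΦ_B/I (flux linkage over current).
L = (158)(6.750×10^-5 Wb)/(7.61 A) = 1.401×10^-3 H.

L ≈ 1.40 mH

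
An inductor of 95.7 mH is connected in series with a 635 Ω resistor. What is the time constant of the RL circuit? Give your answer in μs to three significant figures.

τ ≈ 151 μs

τ = L/R = (9.570×10^-2 H)/(635 Ω) = 1.507×10^-4 s.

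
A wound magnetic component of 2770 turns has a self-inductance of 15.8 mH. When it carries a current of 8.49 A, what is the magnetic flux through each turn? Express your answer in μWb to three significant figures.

Φ_B ≈ 48.4 μWb

From L = NΦ_B/I, the flux per turn is Φ_B = LI/N.
Φ_B = (1.580×10^-2 H)(8.49 A)/2770 = 4.843×10^-5 Wb.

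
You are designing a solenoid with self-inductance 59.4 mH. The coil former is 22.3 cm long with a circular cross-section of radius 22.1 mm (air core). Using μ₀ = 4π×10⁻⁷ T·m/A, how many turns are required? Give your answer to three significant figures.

A = πr² = π(2.210×10^-2 m)² = 1.534×10^-3 m².
From L = μ₀N²A/ℓ, N = √(Lℓ / (μ₀A)).
N = √[(5.940×10^-2)(0.223) / ((4π×10⁻⁷)×1.534×10^-3)] = √(6.870×10^6) ≈ 2621.0.

N ≈ 2620 turns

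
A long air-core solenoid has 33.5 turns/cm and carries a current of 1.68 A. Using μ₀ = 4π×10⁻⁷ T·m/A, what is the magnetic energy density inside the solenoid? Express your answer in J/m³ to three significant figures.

B = μ₀nI = (4π×10⁻⁷)(3.350×10^3)(1.68) = 7.072×10^-3 T.
u = B²/(2μ₀) = (7.072×10^-3)²/(2×4π×10⁻⁷) = 19.9 J/m³.

u ≈ 19.9 J/m³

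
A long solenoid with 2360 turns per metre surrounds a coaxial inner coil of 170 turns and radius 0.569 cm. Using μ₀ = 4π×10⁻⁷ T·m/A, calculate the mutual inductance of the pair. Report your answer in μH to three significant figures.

M ≈ 51.3 μH

The outer solenoid produces a uniform field B₁ = μ₀n₁I₁ across the inner coil,
so the flux linkage is N₂Φ = N₂B₁A₂ = μ₀n₁N₂A₂·I₁, giving M = μ₀n₁N₂A₂.
A₂ = πr² = π(5.690×10^-3 m)² = 1.017×10^-4 m².
M = (4π×10⁻⁷)(2360)(170)(1.017×10^-4) = 5.128×10^-5 H.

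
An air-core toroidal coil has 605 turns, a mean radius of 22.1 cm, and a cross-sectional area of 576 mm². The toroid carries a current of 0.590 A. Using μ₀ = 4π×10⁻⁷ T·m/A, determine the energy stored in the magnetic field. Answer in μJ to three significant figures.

L = μ₀N²A/(2πR) = (4π×10⁻⁷)(605)²(5.760×10^-4)/(2π×0.221) = 1.908×10^-4 H.
U = ½LI² = ½(1.908×10^-4)(0.590)² = 3.321×10^-5 J.

U ≈ 33.2 μJ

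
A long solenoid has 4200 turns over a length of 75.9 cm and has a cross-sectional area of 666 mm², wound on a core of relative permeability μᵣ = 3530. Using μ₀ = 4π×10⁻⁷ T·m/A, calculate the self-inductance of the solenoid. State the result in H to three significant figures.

A = 666 mm² = 6.660×10^-4 m².
For a long solenoid, L = μ₀μᵣN²A/ℓ.
L = (4π×10⁻⁷)(3530)(4200)²(6.660×10^-4)/(0.759 m) = 68.66 H.

L ≈ 68.7 H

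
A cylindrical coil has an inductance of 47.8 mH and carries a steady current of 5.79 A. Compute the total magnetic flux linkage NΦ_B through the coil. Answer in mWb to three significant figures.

From L = NΦ_B/I, the flux linkage is NΦ_B = LI.
NΦ_B = (4.780×10^-2 H)(5.79 A) = 0.2768 Wb.

NΦ_B ≈ 277 mWb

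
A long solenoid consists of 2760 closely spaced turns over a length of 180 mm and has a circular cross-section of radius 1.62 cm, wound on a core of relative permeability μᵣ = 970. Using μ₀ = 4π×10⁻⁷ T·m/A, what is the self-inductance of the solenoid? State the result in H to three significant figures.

A = πr² = π(1.620×10^-2 m)² = 8.2448×10^-4 m².
For a long solenoid, L = μ₀μᵣN²A/ℓ.
L = (4π×10⁻⁷)(970)(2760)²(8.2448×10^-4)/(0.18 m) = 42.53 H.

L ≈ 42.5 H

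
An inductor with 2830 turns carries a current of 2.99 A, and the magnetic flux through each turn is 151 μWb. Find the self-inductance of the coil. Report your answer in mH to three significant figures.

Self-inductance is defined by L = NΦ_B/I (flux linkage over current).
L = (2830)(1.510×10^-4 Wb)/(2.99 A) = 0.1429 H.

L ≈ 143 mH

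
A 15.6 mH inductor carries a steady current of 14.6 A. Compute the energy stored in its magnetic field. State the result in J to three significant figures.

Stored magnetic energy: U = ½LI².
U = ½(1.560×10^-2 H)(14.6 A)² = 1.663 J.

U ≈ 1.66 J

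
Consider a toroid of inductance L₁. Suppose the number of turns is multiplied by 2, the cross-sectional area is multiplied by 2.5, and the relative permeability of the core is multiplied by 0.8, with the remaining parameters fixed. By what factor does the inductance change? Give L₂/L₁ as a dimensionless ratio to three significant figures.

For a toroid, L ∝ μᵣN²A/R.
L₂/L₁ = (2)^2 × (2.5) × (0.8) = 8.00.

L₂/L₁ = 8.00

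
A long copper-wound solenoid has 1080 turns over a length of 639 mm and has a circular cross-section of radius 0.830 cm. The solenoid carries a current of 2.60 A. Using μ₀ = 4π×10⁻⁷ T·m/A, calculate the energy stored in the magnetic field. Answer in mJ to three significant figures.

U ≈ 1.68 mJ

A = πr² = π(8.300×10^-3 m)² = 2.164×10^-4 m².
L = μ₀N²A/ℓ = (4π×10⁻⁷)(1080)²(2.164×10^-4)/(0.639) = 4.964×10^-4 H.
U = ½LI² = ½(4.964×10^-4)(2.60)² = 1.678×10^-3 J.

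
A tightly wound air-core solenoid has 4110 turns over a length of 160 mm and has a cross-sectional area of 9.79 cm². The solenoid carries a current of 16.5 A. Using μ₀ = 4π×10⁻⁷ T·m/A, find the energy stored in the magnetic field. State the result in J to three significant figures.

A = 9.79 cm² = 9.790×10^-4 m².
L = μ₀N²A/ℓ = (4π×10⁻⁷)(4110)²(9.790×10^-4)/(0.16) = 0.1299 H.
U = ½LI² = ½(0.1299)(16.5)² = 17.68 J.

U ≈ 17.7 J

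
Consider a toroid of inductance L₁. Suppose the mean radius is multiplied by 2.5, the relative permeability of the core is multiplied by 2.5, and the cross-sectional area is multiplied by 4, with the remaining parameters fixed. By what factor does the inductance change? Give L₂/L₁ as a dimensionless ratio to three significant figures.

L₂/L₁ = 4.00

For a toroid, L ∝ μᵣN²A/R.
L₂/L₁ = (2.5)^-1 × (2.5) × (4) = 4.00.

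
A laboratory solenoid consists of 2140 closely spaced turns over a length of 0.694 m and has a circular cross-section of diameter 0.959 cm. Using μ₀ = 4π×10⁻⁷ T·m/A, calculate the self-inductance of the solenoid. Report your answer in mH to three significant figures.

L ≈ 0.599 mH

A = π(d/2)² = π(4.795×10^-3 m)² = 7.223×10^-5 m².
For a long solenoid, L = μ₀N²A/ℓ.
L = (4π×10⁻⁷)(2140)²(7.223×10^-5)/(0.694 m) = 5.990×10^-4 H.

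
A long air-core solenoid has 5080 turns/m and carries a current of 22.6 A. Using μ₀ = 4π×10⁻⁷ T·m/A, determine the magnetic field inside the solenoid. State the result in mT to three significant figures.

Inside a long solenoid, B = μ₀nI.
B = (4π×10⁻⁷)(5.080×10^3 m⁻¹)(22.6 A) = 0.1443 T.

B ≈ 144 mT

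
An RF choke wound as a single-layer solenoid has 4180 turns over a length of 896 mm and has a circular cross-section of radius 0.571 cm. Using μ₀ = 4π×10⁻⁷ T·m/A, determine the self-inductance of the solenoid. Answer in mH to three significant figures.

L ≈ 2.51 mH

A = πr² = π(5.710×10^-3 m)² = 1.024×10^-4 m².
For a long solenoid, L = μ₀N²A/ℓ.
L = (4π×10⁻⁷)(4180)²(1.024×10^-4)/(0.896 m) = 2.510×10^-3 H.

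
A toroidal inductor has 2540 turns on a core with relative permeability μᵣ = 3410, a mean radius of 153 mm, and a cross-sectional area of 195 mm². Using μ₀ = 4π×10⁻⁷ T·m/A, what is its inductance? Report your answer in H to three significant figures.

For a thin toroid, L = μ₀μᵣN²A/(2πR).
L = (4π×10⁻⁷)(3410)(2540)²(1.950×10^-4) / (2π×0.153 m) = 5.608 H.

L ≈ 5.61 H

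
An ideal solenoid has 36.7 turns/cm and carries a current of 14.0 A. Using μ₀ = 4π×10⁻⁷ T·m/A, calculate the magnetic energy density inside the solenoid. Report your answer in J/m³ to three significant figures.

u ≈ 1660 J/m³

B = μ₀nI = (4π×10⁻⁷)(3.670×10^3)(14.0) = 6.457×10^-2 T.
u = B²/(2μ₀) = (6.457×10^-2)²/(2×4π×10⁻⁷) = 1.659×10^3 J/m³.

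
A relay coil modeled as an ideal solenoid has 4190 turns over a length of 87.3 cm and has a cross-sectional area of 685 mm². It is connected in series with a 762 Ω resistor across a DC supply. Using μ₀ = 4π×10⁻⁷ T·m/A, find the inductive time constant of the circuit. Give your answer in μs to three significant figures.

τ ≈ 22.7 μs

A = 685 mm² = 6.850×10^-4 m².
L = μ₀N²A/ℓ = (4π×10⁻⁷)(4190)²(6.850×10^-4)/(0.873) = 1.731×10^-2 H.
τ = L/R = (1.731×10^-2)/(762) = 2.272×10^-5 s.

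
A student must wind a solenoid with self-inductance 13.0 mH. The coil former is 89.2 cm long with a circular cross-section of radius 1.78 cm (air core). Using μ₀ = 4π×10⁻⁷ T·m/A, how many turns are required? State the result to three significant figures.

A = πr² = π(1.780×10^-2 m)² = 9.954×10^-4 m².
From L = μ₀N²A/ℓ, N = √(Lℓ / (μ₀A)).
N = √[(1.300×10^-2)(0.892) / ((4π×10⁻⁷)×9.954×10^-4)] = √(9.271×10^6) ≈ 3044.8.

N ≈ 3040 turns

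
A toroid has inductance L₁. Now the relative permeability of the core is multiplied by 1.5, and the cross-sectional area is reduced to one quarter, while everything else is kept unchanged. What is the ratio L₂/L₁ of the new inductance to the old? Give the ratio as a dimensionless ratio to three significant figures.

L₂/L₁ = 0.375

For a toroid, L ∝ μᵣN²A/R.
L₂/L₁ = (1.5) × (0.25) = 0.375.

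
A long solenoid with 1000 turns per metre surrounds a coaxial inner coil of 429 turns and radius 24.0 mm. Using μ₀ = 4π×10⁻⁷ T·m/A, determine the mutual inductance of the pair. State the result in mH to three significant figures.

The outer solenoid produces a uniform field B₁ = μ₀n₁I₁ across the inner coil,
so the flux linkage is N₂Φ = N₂B₁A₂ = μ₀n₁N₂A₂·I₁, giving M = μ₀n₁N₂A₂.
A₂ = πr² = π(2.400×10^-2 m)² = 1.810×10^-3 m².
M = (4π×10⁻⁷)(1000)(429)(1.810×10^-3) = 9.755×10^-4 H.

M ≈ 0.976 mH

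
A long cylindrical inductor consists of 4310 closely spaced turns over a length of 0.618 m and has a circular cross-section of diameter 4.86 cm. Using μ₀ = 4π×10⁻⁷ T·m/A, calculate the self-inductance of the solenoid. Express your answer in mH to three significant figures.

A = π(d/2)² = π(2.430×10^-2 m)² = 1.855×10^-3 m².
For a long solenoid, L = μ₀N²A/ℓ.
L = (4π×10⁻⁷)(4310)²(1.855×10^-3)/(0.618 m) = 7.007×10^-2 H.

L ≈ 70.1 mH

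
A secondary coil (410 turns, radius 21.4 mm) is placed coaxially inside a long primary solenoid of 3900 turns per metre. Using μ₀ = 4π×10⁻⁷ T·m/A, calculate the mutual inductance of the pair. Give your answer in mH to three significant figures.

M ≈ 2.89 mH

The outer solenoid produces a uniform field B₁ = μ₀n₁I₁ across the inner coil,
so the flux linkage is N₂Φ = N₂B₁A₂ = μ₀n₁N₂A₂·I₁, giving M = μ₀n₁N₂A₂.
A₂ = πr² = π(2.140×10^-2 m)² = 1.439×10^-3 m².
M = (4π×10⁻⁷)(3900)(410)(1.439×10^-3) = 2.891×10^-3 H.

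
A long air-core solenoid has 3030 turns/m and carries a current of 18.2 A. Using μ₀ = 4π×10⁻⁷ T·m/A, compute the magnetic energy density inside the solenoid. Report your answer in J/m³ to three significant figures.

B = μ₀nI = (4π×10⁻⁷)(3.030×10^3)(18.2) = 6.930×10^-2 T.
u = B²/(2μ₀) = (6.930×10^-2)²/(2×4π×10⁻⁷) = 1.911×10^3 J/m³.

u ≈ 1910 J/m³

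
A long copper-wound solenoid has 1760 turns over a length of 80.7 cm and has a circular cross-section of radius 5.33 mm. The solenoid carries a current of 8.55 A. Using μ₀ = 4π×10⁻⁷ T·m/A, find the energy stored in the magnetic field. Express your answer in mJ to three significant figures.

U ≈ 15.7 mJ

A = πr² = π(5.330×10^-3 m)² = 8.9249×10^-5 m².
L = μ₀N²A/ℓ = (4π×10⁻⁷)(1760)²(8.9249×10^-5)/(0.807) = 4.3049×10^-4 H.
U = ½LI² = ½(4.3049×10^-4)(8.55)² = 1.574×10^-2 J.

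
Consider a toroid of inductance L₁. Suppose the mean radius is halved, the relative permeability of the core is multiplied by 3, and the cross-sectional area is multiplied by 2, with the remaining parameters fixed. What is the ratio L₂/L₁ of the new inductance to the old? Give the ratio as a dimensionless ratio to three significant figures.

L₂/L₁ = 12.0

For a toroid, L ∝ μᵣN²A/R.
L₂/L₁ = (0.5)^-1 × (3) × (2) = 12.0.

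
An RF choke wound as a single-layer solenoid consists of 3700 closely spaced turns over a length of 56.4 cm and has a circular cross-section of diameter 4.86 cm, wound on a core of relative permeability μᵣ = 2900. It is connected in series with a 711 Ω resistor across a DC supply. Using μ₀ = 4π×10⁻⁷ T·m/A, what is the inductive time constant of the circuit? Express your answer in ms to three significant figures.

A = π(d/2)² = π(2.430×10^-2 m)² = 1.855×10^-3 m².
L = μ₀μᵣN²A/ℓ = (4π×10⁻⁷)(2900)(3700)²(1.855×10^-3)/(0.564) = 164.1 H.
τ = L/R = (164.1)/(711) = 0.2308 s.

τ ≈ 231 ms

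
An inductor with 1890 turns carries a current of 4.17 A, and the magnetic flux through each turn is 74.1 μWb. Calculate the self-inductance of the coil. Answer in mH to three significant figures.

Self-inductance is defined by L = NΦ_B/I (flux linkage over current).
L = (1890)(7.410×10^-5 Wb)/(4.17 A) = 3.358×10^-2 H.

L ≈ 33.6 mH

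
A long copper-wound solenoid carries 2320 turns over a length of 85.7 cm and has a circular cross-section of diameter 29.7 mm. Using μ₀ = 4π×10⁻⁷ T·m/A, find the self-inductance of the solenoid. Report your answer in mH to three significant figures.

L ≈ 5.47 mH

A = π(d/2)² = π(1.485×10^-2 m)² = 6.928×10^-4 m².
For a long solenoid, L = μ₀N²A/ℓ.
L = (4π×10⁻⁷)(2320)²(6.928×10^-4)/(0.857 m) = 5.468×10^-3 H.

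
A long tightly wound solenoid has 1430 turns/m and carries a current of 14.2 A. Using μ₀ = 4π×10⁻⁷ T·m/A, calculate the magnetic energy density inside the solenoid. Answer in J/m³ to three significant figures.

B = μ₀nI = (4π×10⁻⁷)(1.430×10^3)(14.2) = 2.552×10^-2 T.
u = B²/(2μ₀) = (2.552×10^-2)²/(2×4π×10⁻⁷) = 259.1 J/m³.

u ≈ 259 J/m³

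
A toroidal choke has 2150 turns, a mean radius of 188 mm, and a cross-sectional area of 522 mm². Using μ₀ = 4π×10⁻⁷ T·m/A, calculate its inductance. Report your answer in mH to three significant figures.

L ≈ 2.57 mH

For a thin toroid, L = μ₀N²A/(2πR).
L = (4π×10⁻⁷)(2150)²(5.220×10^-4) / (2π×0.188 m) = 2.567×10^-3 H.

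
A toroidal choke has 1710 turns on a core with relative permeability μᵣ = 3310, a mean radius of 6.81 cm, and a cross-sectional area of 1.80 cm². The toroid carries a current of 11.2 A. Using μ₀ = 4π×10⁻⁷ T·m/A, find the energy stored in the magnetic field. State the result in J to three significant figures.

L = μ₀μᵣN²A/(2πR) = (4π×10⁻⁷)(3310)(1710)²(1.800×10^-4)/(2π×6.810×10^-2) = 5.117 H.
U = ½LI² = ½(5.117)(11.2)² = 320.9 J.

U ≈ 321 J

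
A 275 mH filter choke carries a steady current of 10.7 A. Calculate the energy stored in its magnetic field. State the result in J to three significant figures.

U ≈ 15.7 J

Stored magnetic energy: U = ½LI².
U = ½(0.275 H)(10.7 A)² = 15.74 J.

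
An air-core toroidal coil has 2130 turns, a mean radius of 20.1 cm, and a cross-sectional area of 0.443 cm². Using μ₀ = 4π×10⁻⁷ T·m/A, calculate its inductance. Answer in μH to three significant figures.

L ≈ 200 μH

For a thin toroid, L = μ₀N²A/(2πR).
L = (4π×10⁻⁷)(2130)²(4.430×10^-5) / (2π×0.201 m) = 2.000×10^-4 H.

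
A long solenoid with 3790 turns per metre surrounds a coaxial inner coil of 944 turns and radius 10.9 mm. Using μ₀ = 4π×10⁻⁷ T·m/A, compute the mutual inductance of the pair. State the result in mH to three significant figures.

The outer solenoid produces a uniform field B₁ = μ₀n₁I₁ across the inner coil,
so the flux linkage is N₂Φ = N₂B₁A₂ = μ₀n₁N₂A₂·I₁, giving M = μ₀n₁N₂A₂.
A₂ = πr² = π(1.090×10^-2 m)² = 3.733×10^-4 m².
M = (4π×10⁻⁷)(3790)(944)(3.733×10^-4) = 1.678×10^-3 H.

M ≈ 1.68 mH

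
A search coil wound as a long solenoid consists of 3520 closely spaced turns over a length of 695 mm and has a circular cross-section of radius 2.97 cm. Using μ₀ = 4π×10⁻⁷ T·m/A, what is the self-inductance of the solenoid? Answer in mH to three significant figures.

L ≈ 62.1 mH

A = πr² = π(2.970×10^-2 m)² = 2.771×10^-3 m².
For a long solenoid, L = μ₀N²A/ℓ.
L = (4π×10⁻⁷)(3520)²(2.771×10^-3)/(0.695 m) = 6.208×10^-2 H.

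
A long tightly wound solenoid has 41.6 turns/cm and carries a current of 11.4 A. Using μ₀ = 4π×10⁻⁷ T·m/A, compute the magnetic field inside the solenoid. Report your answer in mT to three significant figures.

B ≈ 59.6 mT

Inside a long solenoid, B = μ₀nI.
B = (4π×10⁻⁷)(4.160×10^3 m⁻¹)(11.4 A) = 5.959×10^-2 T.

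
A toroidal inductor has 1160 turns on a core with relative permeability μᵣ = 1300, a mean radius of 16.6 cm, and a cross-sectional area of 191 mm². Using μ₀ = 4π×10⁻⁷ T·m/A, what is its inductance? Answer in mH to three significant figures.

For a thin toroid, L = μ₀μᵣN²A/(2πR).
L = (4π×10⁻⁷)(1300)(1160)²(1.910×10^-4) / (2π×0.166 m) = 0.4025 H.

L ≈ 403 mH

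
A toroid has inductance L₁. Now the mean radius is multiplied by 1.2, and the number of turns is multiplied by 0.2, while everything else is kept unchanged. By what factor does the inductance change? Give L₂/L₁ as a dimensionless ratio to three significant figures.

For a toroid, L ∝ μᵣN²A/R.
L₂/L₁ = (1.2)^-1 × (0.2)^2 = 0.0333.

L₂/L₁ = 0.0333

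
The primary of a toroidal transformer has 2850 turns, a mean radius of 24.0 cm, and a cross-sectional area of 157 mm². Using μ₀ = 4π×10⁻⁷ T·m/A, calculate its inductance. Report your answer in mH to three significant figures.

For a thin toroid, L = μ₀N²A/(2πR).
L = (4π×10⁻⁷)(2850)²(1.570×10^-4) / (2π×0.24 m) = 1.063×10^-3 H.

L ≈ 1.06 mH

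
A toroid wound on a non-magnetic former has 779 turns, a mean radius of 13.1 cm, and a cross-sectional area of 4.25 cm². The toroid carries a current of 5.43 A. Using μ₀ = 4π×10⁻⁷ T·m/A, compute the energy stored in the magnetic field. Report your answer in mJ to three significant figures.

L = μ₀N²A/(2πR) = (4π×10⁻⁷)(779)²(4.250×10^-4)/(2π×0.131) = 3.938×10^-4 H.
U = ½LI² = ½(3.938×10^-4)(5.43)² = 5.8049×10^-3 J.

U ≈ 5.80 mJ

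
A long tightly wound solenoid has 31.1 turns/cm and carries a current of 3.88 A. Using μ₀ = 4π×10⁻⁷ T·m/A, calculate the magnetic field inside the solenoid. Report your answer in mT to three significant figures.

Inside a long solenoid, B = μ₀nI.
B = (4π×10⁻⁷)(3.110×10^3 m⁻¹)(3.88 A) = 1.516×10^-2 T.

B ≈ 15.2 mT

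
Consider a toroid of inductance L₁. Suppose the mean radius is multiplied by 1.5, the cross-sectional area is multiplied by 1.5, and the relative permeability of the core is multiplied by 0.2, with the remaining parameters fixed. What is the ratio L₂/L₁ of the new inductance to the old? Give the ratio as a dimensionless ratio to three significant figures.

L₂/L₁ = 0.200

For a toroid, L ∝ μᵣN²A/R.
L₂/L₁ = (1.5)^-1 × (1.5) × (0.2) = 0.200.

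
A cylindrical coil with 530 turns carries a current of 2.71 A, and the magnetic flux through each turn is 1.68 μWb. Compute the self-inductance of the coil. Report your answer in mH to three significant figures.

L ≈ 0.329 mH

Self-inductance is defined by L = NΦ_B/I (flux linkage over current).
L = (530)(1.680×10^-6 Wb)/(2.71 A) = 3.286×10^-4 H.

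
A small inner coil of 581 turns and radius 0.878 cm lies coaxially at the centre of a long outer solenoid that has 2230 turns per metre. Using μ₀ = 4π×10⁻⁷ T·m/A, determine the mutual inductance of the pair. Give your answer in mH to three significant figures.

The outer solenoid produces a uniform field B₁ = μ₀n₁I₁ across the inner coil,
so the flux linkage is N₂Φ = N₂B₁A₂ = μ₀n₁N₂A₂·I₁, giving M = μ₀n₁N₂A₂.
A₂ = πr² = π(8.780×10^-3 m)² = 2.422×10^-4 m².
M = (4π×10⁻⁷)(2230)(581)(2.422×10^-4) = 3.943×10^-4 H.

M ≈ 0.394 mH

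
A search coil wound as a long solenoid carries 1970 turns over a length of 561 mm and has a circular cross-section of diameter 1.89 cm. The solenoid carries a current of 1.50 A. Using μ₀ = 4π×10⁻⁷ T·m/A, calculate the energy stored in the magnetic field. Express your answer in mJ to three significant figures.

A = π(d/2)² = π(9.450×10^-3 m)² = 2.806×10^-4 m².
L = μ₀N²A/ℓ = (4π×10⁻⁷)(1970)²(2.806×10^-4)/(0.561) = 2.439×10^-3 H.
U = ½LI² = ½(2.439×10^-3)(1.50)² = 2.744×10^-3 J.

U ≈ 2.74 mJ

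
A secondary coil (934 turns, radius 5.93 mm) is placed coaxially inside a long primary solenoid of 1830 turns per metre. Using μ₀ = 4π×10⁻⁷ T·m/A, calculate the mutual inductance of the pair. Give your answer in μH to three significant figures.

M ≈ 237 μH

The outer solenoid produces a uniform field B₁ = μ₀n₁I₁ across the inner coil,
so the flux linkage is N₂Φ = N₂B₁A₂ = μ₀n₁N₂A₂·I₁, giving M = μ₀n₁N₂A₂.
A₂ = πr² = π(5.930×10^-3 m)² = 1.1047×10^-4 m².
M = (4π×10⁻⁷)(1830)(934)(1.1047×10^-4) = 2.373×10^-4 H.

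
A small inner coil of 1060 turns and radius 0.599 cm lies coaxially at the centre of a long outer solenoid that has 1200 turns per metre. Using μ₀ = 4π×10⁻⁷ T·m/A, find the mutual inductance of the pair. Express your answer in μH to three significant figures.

The outer solenoid produces a uniform field B₁ = μ₀n₁I₁ across the inner coil,
so the flux linkage is N₂Φ = N₂B₁A₂ = μ₀n₁N₂A₂·I₁, giving M = μ₀n₁N₂A₂.
A₂ = πr² = π(5.990×10^-3 m)² = 1.127×10^-4 m².
M = (4π×10⁻⁷)(1200)(1060)(1.127×10^-4) = 1.802×10^-4 H.

M ≈ 180 μH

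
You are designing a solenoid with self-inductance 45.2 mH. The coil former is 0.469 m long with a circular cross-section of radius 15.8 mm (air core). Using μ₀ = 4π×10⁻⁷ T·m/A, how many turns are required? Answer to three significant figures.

A = πr² = π(1.580×10^-2 m)² = 7.843×10^-4 m².
From L = μ₀N²A/ℓ, N = √(Lℓ / (μ₀A)).
N = √[(4.520×10^-2)(0.469) / ((4π×10⁻⁷)×7.843×10^-4)] = √(2.151×10^7) ≈ 4637.9.

N ≈ 4640 turns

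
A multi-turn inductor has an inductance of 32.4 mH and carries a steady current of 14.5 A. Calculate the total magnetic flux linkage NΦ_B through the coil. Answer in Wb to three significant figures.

NΦ_B ≈ 0.470 Wb

From L = NΦ_B/I, the flux linkage is NΦ_B = LI.
NΦ_B = (3.240×10^-2 H)(14.5 A) = 0.4698 Wb.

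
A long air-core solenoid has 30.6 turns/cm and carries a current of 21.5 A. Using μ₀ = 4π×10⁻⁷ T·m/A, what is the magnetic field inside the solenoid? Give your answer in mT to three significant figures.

Inside a long solenoid, B = μ₀nI.
B = (4π×10⁻⁷)(3.060×10^3 m⁻¹)(21.5 A) = 8.267×10^-2 T.

B ≈ 82.7 mT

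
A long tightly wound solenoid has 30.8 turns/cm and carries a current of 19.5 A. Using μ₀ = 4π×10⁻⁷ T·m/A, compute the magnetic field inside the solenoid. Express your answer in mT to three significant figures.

Inside a long solenoid, B = μ₀nI.
B = (4π×10⁻⁷)(3.080×10^3 m⁻¹)(19.5 A) = 7.547×10^-2 T.

B ≈ 75.5 mT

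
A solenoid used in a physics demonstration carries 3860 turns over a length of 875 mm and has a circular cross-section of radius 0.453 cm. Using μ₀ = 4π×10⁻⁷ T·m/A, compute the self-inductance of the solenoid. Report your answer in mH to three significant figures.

L ≈ 1.38 mH

A = πr² = π(4.530×10^-3 m)² = 6.447×10^-5 m².
For a long solenoid, L = μ₀N²A/ℓ.
L = (4π×10⁻⁷)(3860)²(6.447×10^-5)/(0.875 m) = 1.380×10^-3 H.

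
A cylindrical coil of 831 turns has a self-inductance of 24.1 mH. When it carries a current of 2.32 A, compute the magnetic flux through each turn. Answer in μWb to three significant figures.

From L = NΦ_B/I, the flux per turn is Φ_B = LI/N.
Φ_B = (2.410×10^-2 H)(2.32 A)/831 = 6.728×10^-5 Wb.

Φ_B ≈ 67.3 μWb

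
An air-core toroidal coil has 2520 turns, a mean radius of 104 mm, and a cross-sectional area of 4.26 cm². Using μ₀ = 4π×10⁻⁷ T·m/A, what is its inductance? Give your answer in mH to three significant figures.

L ≈ 5.20 mH

For a thin toroid, L = μ₀N²A/(2πR).
L = (4π×10⁻⁷)(2520)²(4.260×10^-4) / (2π×0.104 m) = 5.202×10^-3 H.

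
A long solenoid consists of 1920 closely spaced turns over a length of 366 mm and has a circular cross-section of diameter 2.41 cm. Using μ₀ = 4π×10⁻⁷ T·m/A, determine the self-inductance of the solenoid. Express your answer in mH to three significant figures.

L ≈ 5.77 mH

A = π(d/2)² = π(1.205×10^-2 m)² = 4.562×10^-4 m².
For a long solenoid, L = μ₀N²A/ℓ.
L = (4π×10⁻⁷)(1920)²(4.562×10^-4)/(0.366 m) = 5.774×10^-3 H.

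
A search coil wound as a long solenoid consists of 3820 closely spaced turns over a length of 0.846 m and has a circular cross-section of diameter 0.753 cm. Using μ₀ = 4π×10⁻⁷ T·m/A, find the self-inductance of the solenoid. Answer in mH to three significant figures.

A = π(d/2)² = π(3.765×10^-3 m)² = 4.453×10^-5 m².
For a long solenoid, L = μ₀N²A/ℓ.
L = (4π×10⁻⁷)(3820)²(4.453×10^-5)/(0.846 m) = 9.653×10^-4 H.

L ≈ 0.965 mH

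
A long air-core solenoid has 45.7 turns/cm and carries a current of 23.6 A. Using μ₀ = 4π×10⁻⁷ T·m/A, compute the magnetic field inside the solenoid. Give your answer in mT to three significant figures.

B ≈ 136 mT

Inside a long solenoid, B = μ₀nI.
B = (4π×10⁻⁷)(4.570×10^3 m⁻¹)(23.6 A) = 0.1355 T.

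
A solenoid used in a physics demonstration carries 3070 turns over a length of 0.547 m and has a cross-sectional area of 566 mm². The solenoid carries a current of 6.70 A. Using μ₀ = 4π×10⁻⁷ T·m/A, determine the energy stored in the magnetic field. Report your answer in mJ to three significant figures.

U ≈ 275 mJ

A = 566 mm² = 5.660×10^-4 m².
L = μ₀N²A/ℓ = (4π×10⁻⁷)(3070)²(5.660×10^-4)/(0.547) = 1.226×10^-2 H.
U = ½LI² = ½(1.226×10^-2)(6.70)² = 0.2751 J.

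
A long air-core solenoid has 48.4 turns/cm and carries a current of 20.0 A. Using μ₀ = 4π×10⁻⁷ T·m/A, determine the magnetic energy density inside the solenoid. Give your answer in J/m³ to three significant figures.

u ≈ 5890 J/m³

B = μ₀nI = (4π×10⁻⁷)(4.840×10^3)(20.0) = 0.1216 T.
u = B²/(2μ₀) = (0.1216)²/(2×4π×10⁻⁷) = 5.887×10^3 J/m³.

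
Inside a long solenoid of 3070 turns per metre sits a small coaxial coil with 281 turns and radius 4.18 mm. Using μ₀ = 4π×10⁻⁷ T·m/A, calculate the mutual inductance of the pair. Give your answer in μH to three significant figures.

M ≈ 59.5 μH

The outer solenoid produces a uniform field B₁ = μ₀n₁I₁ across the inner coil,
so the flux linkage is N₂Φ = N₂B₁A₂ = μ₀n₁N₂A₂·I₁, giving M = μ₀n₁N₂A₂.
A₂ = πr² = π(4.180×10^-3 m)² = 5.489×10^-5 m².
M = (4π×10⁻⁷)(3070)(281)(5.489×10^-5) = 5.951×10^-5 H.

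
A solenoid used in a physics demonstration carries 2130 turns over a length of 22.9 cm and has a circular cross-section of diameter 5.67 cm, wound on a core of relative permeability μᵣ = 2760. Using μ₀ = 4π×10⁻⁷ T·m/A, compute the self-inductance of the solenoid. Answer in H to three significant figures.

A = π(d/2)² = π(2.835×10^-2 m)² = 2.52497×10^-3 m².
For a long solenoid, L = μ₀μᵣN²A/ℓ.
L = (4π×10⁻⁷)(2760)(2130)²(2.52497×10^-3)/(0.229 m) = 173.4997 H.

L ≈ 173 H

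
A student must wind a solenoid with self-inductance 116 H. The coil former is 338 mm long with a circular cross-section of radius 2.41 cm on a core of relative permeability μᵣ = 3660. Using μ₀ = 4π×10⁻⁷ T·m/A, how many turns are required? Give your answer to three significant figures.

A = πr² = π(2.410×10^-2 m)² = 1.8247×10^-3 m².
From L = μ₀μᵣN²A/ℓ, N = √(Lℓ / (μ₀μᵣA)).
N = √[(116)(0.338) / ((4π×10⁻⁷)(3660)×1.8247×10^-3)] = √(4.672×10^6) ≈ 2161.5.

N ≈ 2160 turns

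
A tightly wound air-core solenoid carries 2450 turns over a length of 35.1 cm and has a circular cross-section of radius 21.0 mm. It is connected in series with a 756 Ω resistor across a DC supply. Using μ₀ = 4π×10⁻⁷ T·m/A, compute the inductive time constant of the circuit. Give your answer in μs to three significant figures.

A = πr² = π(2.100×10^-2 m)² = 1.385×10^-3 m².
L = μ₀N²A/ℓ = (4π×10⁻⁷)(2450)²(1.385×10^-3)/(0.351) = 2.977×10^-2 H.
τ = L/R = (2.977×10^-2)/(756) = 3.938×10^-5 s.

τ ≈ 39.4 μs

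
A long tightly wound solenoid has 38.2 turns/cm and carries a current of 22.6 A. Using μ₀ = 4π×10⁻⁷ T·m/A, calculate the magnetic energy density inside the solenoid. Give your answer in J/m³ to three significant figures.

u ≈ 4680 J/m³

B = μ₀nI = (4π×10⁻⁷)(3.820×10^3)(22.6) = 0.10849 T.
u = B²/(2μ₀) = (0.10849)²/(2×4π×10⁻⁷) = 4.683×10^3 J/m³.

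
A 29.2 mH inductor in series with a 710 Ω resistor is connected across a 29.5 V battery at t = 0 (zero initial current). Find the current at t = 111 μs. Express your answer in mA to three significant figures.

τ = L/R = 2.920×10^-2/710 = 4.113×10^-5 s; final current I_∞ = ε/R = 29.5/710 = 4.1549×10^-2 A.
I(t) = I_∞(1 − e^(−t/τ)) with t/τ = 2.699.
I = (4.1549×10^-2)(1 − e^(−2.699)) = 3.875×10^-2 A.

I ≈ 38.8 mA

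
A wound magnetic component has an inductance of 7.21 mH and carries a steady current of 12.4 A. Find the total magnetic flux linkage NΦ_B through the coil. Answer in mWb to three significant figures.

NΦ_B ≈ 89.4 mWb

From L = NΦ_B/I, the flux linkage is NΦ_B = LI.
NΦ_B = (7.210×10^-3 H)(12.4 A) = 8.940×10^-2 Wb.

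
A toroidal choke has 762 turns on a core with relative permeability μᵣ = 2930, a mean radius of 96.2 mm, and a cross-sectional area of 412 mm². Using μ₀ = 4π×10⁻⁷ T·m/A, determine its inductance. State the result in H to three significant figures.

For a thin toroid, L = μ₀μᵣN²A/(2πR).
L = (4π×10⁻⁷)(2930)(762)²(4.120×10^-4) / (2π×9.620×10^-2 m) = 1.457 H.

L ≈ 1.46 H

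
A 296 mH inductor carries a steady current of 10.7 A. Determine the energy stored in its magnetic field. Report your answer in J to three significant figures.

Stored magnetic energy: U = ½LI².
U = ½(0.296 H)(10.7 A)² = 16.94 J.

U ≈ 16.9 J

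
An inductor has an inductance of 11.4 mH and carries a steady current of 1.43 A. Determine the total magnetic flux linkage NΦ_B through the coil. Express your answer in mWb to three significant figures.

NΦ_B ≈ 16.3 mWb

From L = NΦ_B/I, the flux linkage is NΦ_B = LI.
NΦ_B = (1.140×10^-2 H)(1.43 A) = 1.630×10^-2 Wb.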